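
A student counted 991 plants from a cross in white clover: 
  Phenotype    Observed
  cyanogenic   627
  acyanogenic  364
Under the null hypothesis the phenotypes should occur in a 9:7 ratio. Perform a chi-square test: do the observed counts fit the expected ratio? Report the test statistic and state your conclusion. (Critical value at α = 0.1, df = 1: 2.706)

19.842; not consistent

Total ratio parts = 16. Expected numbers out of 991:
  cyanogenic: 991 × 9/16 = 557.4375
  acyanogenic: 991 × 7/16 = 433.5625
χ² = Σ (O − E)² / E
  cyanogenic: (627 − 557.4375)² / 557.4375 = 8.6807
  acyanogenic: (364 − 433.5625)² / 433.5625 = 11.1609
χ² = 8.6807 + 11.1609 = 19.8416 ≈ 19.842
Degrees of freedom = 2 − 1 = 1; critical value at α = 0.1 is 2.706.
Since 19.842 > 2.706, we reject the null hypothesis — the data do not fit the 9:7 ratio.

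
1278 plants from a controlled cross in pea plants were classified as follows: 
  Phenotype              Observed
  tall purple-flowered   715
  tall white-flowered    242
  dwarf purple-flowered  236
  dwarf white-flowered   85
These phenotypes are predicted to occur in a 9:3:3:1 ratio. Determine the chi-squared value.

The 9:3:3:1 ratio has 16 parts, so with N = 1278 the expected counts are:
  tall purple-flowered: 1278 × 9/16 = 718.875
  tall white-flowered: 1278 × 3/16 = 239.625
  dwarf purple-flowered: 1278 × 3/16 = 239.625
  dwarf white-flowered: 1278 × 1/16 = 79.875
χ² = Σ (O − E)² / E
  tall purple-flowered: (715 − 718.875)² / 718.875 = 0.0209
  tall white-flowered: (242 − 239.625)² / 239.625 = 0.0235
  dwarf purple-flowered: (236 − 239.625)² / 239.625 = 0.0548
  dwarf white-flowered: (85 − 79.875)² / 79.875 = 0.3288
χ² = 0.0209 + 0.0235 + 0.0548 + 0.3288 = 0.428

0.428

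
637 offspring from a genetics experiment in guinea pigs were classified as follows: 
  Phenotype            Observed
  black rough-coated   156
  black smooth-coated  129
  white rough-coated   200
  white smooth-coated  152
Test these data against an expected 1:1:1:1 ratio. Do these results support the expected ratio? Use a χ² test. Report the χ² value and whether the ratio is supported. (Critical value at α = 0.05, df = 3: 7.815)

Under the 1:1:1:1 hypothesis (Σ ratio = 4, N = 637):
  black rough-coated: 637 × 1/4 = 159.25
  black smooth-coated: 637 × 1/4 = 159.25
  white rough-coated: 637 × 1/4 = 159.25
  white smooth-coated: 637 × 1/4 = 159.25
χ² = Σ (O − E)² / E
  black rough-coated: (156 − 159.25)² / 159.25 = 0.0663
  black smooth-coated: (129 − 159.25)² / 159.25 = 5.7461
  white rough-coated: (200 − 159.25)² / 159.25 = 10.4274
  white smooth-coated: (152 − 159.25)² / 159.25 = 0.3301
χ² = 0.0663 + 5.7461 + 10.4274 + 0.3301 = 16.5699 ≈ 16.570
Degrees of freedom = 4 − 1 = 3; critical value at α = 0.05 is 7.815.
Since 16.570 > 7.815, we reject the null hypothesis — the data do not fit the 1:1:1:1 ratio.

16.570; not consistent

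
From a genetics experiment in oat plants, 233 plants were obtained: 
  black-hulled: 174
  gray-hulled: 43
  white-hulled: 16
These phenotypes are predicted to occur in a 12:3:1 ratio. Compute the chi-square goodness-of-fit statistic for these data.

Expected counts for N = 233 under a 12:3:1 ratio (total parts = 16):
  black-hulled: 233 × 12/16 = 174.75
  gray-hulled: 233 × 3/16 = 43.6875
  white-hulled: 233 × 1/16 = 14.5625
χ² = Σ (O − E)² / E
  black-hulled: (174 − 174.75)² / 174.75 = 0.0032
  gray-hulled: (43 − 43.6875)² / 43.6875 = 0.0108
  white-hulled: (16 − 14.5625)² / 14.5625 = 0.1419
χ² = 0.0032 + 0.0108 + 0.1419 = 0.1559 ≈ 0.156

0.156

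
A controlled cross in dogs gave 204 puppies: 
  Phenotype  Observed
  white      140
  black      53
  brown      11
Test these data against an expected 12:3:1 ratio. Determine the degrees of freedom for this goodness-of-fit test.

A goodness-of-fit test with 3 phenotype classes has df = 3 − 1 = 2.

2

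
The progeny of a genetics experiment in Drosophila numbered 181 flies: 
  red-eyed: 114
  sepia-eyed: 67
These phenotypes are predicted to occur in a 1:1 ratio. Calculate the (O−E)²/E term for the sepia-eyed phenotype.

Expected counts for N = 181 under a 1:1 ratio (total parts = 2):
  red-eyed: 181 × 1/2 = 90.5
  sepia-eyed: 181 × 1/2 = 90.5
Contribution of sepia-eyed: (67 − 90.5)² / 90.5 = 6.1022

6.102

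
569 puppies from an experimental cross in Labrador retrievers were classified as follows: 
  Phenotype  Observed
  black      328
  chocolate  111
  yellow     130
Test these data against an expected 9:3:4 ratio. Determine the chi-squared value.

Total ratio parts = 16. Expected numbers out of 569:
  black: 569 × 9/16 = 320.0625
  chocolate: 569 × 3/16 = 106.6875
  yellow: 569 × 4/16 = 142.25
χ² = Σ (O − E)² / E
  black: (328 − 320.0625)² / 320.0625 = 0.1968
  chocolate: (111 − 106.6875)² / 106.6875 = 0.1743
  yellow: (130 − 142.25)² / 142.25 = 1.0549
χ² = 0.1968 + 0.1743 + 1.0549 = 1.426

1.426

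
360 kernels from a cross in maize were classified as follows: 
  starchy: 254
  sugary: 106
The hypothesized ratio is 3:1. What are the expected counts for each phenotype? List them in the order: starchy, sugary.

Expected counts for N = 360 under a 3:1 ratio (total parts = 4):
  starchy: 360 × 3/4 = 270
  sugary: 360 × 1/4 = 90

270, 90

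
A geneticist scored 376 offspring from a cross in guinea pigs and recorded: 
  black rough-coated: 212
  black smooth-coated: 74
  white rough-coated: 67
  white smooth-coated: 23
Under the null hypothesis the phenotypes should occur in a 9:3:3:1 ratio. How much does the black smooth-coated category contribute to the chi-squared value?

0.174

Total ratio parts = 16. Expected numbers out of 376:
  black rough-coated: 376 × 9/16 = 211.5
  black smooth-coated: 376 × 3/16 = 70.5
  white rough-coated: 376 × 3/16 = 70.5
  white smooth-coated: 376 × 1/16 = 23.5
Contribution of black smooth-coated: (74 − 70.5)² / 70.5 = 0.1738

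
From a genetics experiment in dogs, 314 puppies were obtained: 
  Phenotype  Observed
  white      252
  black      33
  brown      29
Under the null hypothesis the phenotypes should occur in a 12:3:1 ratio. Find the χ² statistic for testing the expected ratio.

17.006

The 12:3:1 ratio has 16 parts, so with N = 314 the expected counts are:
  white: 314 × 12/16 = 235.5
  black: 314 × 3/16 = 58.875
  brown: 314 × 1/16 = 19.625
χ² = Σ (O − E)² / E
  white: (252 − 235.5)² / 235.5 = 1.1561
  black: (33 − 58.875)² / 58.875 = 11.3718
  brown: (29 − 19.625)² / 19.625 = 4.4785
χ² = 1.1561 + 11.3718 + 4.4785 = 17.0064 ≈ 17.006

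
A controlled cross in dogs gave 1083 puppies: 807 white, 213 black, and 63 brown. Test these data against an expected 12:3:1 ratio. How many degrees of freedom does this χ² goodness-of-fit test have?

2

A goodness-of-fit test with 3 phenotype classes has df = 3 − 1 = 2.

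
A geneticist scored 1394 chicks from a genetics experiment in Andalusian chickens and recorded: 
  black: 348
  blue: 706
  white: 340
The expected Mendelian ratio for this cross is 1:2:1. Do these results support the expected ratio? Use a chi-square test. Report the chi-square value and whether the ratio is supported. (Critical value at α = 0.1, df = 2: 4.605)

Expected counts for N = 1394 under a 1:2:1 ratio (total parts = 4):
  black: 1394 × 1/4 = 348.5
  blue: 1394 × 2/4 = 697
  white: 1394 × 1/4 = 348.5
χ² = Σ (O − E)² / E
  black: (348 − 348.5)² / 348.5 = 0.0007
  blue: (706 − 697)² / 697 = 0.1162
  white: (340 − 348.5)² / 348.5 = 0.2073
χ² = 0.0007 + 0.1162 + 0.2073 = 0.3242 ≈ 0.324
Degrees of freedom = 3 − 1 = 2; critical value at α = 0.1 is 4.605.
Since 0.324 < 4.605, we fail to reject the null hypothesis — the data are consistent with the 1:2:1 ratio.

0.324; consistent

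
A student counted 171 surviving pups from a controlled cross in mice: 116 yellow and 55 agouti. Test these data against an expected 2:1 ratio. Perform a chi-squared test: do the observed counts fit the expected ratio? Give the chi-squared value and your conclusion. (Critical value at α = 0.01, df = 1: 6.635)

Total ratio parts = 3. Expected numbers out of 171:
  yellow: 171 × 2/3 = 114
  agouti: 171 × 1/3 = 57
χ² = Σ (O − E)² / E
  yellow: (116 − 114)² / 114 = 0.0351
  agouti: (55 − 57)² / 57 = 0.0702
χ² = 0.0351 + 0.0702 = 0.1053 ≈ 0.105
Degrees of freedom = 2 − 1 = 1; critical value at α = 0.01 is 6.635.
Since 0.105 < 6.635, we fail to reject the null hypothesis — the data are consistent with the 2:1 ratio.

0.105; consistent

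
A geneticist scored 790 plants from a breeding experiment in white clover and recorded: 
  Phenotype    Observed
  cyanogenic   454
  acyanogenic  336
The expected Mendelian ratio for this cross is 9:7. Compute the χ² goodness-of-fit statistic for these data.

0.477

The 9:7 ratio has 16 parts, so with N = 790 the expected counts are:
  cyanogenic: 790 × 9/16 = 444.375
  acyanogenic: 790 × 7/16 = 345.625
χ² = Σ (O − E)² / E
  cyanogenic: (454 − 444.375)² / 444.375 = 0.2085
  acyanogenic: (336 − 345.625)² / 345.625 = 0.2680
χ² = 0.2085 + 0.2680 = 0.4765 ≈ 0.477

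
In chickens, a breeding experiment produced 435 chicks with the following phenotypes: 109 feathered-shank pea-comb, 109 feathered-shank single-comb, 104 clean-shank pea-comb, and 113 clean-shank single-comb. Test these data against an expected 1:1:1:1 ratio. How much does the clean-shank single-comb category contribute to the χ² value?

Total ratio parts = 4. Expected numbers out of 435:
  feathered-shank pea-comb: 435 × 1/4 = 108.75
  feathered-shank single-comb: 435 × 1/4 = 108.75
  clean-shank pea-comb: 435 × 1/4 = 108.75
  clean-shank single-comb: 435 × 1/4 = 108.75
Contribution of clean-shank single-comb: (113 − 108.75)² / 108.75 = 0.1661

0.166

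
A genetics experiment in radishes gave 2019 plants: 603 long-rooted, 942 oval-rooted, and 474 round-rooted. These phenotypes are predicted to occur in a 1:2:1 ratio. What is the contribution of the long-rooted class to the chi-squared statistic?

Expected counts for N = 2019 under a 1:2:1 ratio (total parts = 4):
  long-rooted: 2019 × 1/4 = 504.75
  oval-rooted: 2019 × 2/4 = 1009.5
  round-rooted: 2019 × 1/4 = 504.75
Contribution of long-rooted: (603 − 504.75)² / 504.75 = 19.1244

19.124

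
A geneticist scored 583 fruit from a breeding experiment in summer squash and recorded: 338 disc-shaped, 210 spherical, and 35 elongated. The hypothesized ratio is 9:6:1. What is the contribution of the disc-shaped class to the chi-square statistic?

Under the 9:6:1 hypothesis (Σ ratio = 16, N = 583):
  disc-shaped: 583 × 9/16 = 327.9375
  spherical: 583 × 6/16 = 218.625
  elongated: 583 × 1/16 = 36.4375
Contribution of disc-shaped: (338 − 327.9375)² / 327.9375 = 0.3088

0.309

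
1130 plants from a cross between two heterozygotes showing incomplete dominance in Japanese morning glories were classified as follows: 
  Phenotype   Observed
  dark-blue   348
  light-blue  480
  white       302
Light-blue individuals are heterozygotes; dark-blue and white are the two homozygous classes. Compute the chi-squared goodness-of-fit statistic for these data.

29.320

With incomplete dominance, a heterozygote × heterozygote cross gives a 1:2:1 phenotypic ratio.
The 1:2:1 ratio has 4 parts, so with N = 1130 the expected counts are:
  dark-blue: 1130 × 1/4 = 282.5
  light-blue: 1130 × 2/4 = 565
  white: 1130 × 1/4 = 282.5
χ² = Σ (O − E)² / E
  dark-blue: (348 − 282.5)² / 282.5 = 15.1867
  light-blue: (480 − 565)² / 565 = 12.7876
  white: (302 − 282.5)² / 282.5 = 1.3460
χ² = 15.1867 + 12.7876 + 1.3460 = 29.3203 ≈ 29.320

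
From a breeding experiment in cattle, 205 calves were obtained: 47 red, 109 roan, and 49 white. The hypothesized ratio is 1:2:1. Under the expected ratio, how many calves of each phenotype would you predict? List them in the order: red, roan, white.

Total ratio parts = 4. Expected numbers out of 205:
  red: 205 × 1/4 = 51.25
  roan: 205 × 2/4 = 102.5
  white: 205 × 1/4 = 51.25

51.25, 102.5, 51.25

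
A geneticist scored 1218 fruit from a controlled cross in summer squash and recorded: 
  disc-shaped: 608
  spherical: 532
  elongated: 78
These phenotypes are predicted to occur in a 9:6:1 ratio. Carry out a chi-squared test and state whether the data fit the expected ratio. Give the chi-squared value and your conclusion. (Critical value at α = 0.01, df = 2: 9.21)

21.126; not consistent

Total ratio parts = 16. Expected numbers out of 1218:
  disc-shaped: 1218 × 9/16 = 685.125
  spherical: 1218 × 6/16 = 456.75
  elongated: 1218 × 1/16 = 76.125
χ² = Σ (O − E)² / E
  disc-shaped: (608 − 685.125)² / 685.125 = 8.6820
  spherical: (532 − 456.75)² / 456.75 = 12.3975
  elongated: (78 − 76.125)² / 76.125 = 0.0462
χ² = 8.6820 + 12.3975 + 0.0462 = 21.1257 ≈ 21.126
Degrees of freedom = 3 − 1 = 2; critical value at α = 0.01 is 9.21.
Since 21.126 > 9.21, we reject the null hypothesis — the data do not fit the 9:6:1 ratio.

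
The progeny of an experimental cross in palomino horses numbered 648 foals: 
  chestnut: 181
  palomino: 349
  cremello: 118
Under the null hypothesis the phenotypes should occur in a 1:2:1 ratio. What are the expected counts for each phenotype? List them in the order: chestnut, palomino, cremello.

162, 324, 162

Under the 1:2:1 hypothesis (Σ ratio = 4, N = 648):
  chestnut: 648 × 1/4 = 162
  palomino: 648 × 2/4 = 324
  cremello: 648 × 1/4 = 162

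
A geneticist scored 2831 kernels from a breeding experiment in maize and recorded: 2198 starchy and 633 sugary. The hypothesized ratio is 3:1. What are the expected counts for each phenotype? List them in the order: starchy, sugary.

2123.25, 707.75

Total ratio parts = 4. Expected numbers out of 2831:
  starchy: 2831 × 3/4 = 2123.25
  sugary: 2831 × 1/4 = 707.75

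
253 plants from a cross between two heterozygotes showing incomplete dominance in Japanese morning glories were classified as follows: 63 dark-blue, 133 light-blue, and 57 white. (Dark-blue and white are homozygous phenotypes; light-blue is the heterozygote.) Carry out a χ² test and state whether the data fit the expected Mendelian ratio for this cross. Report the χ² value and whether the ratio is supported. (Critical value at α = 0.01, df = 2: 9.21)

0.953; consistent

With incomplete dominance, a heterozygote × heterozygote cross gives a 1:2:1 phenotypic ratio.
Under the 1:2:1 hypothesis (Σ ratio = 4, N = 253):
  dark-blue: 253 × 1/4 = 63.25
  light-blue: 253 × 2/4 = 126.5
  white: 253 × 1/4 = 63.25
χ² = Σ (O − E)² / E
  dark-blue: (63 − 63.25)² / 63.25 = 0.0010
  light-blue: (133 − 126.5)² / 126.5 = 0.3340
  white: (57 − 63.25)² / 63.25 = 0.6176
χ² = 0.0010 + 0.3340 + 0.6176 = 0.9526 ≈ 0.953
Degrees of freedom = 3 − 1 = 2; critical value at α = 0.01 is 9.21.
Since 0.953 < 9.21, we fail to reject the null hypothesis — the data are consistent with the 1:2:1 ratio.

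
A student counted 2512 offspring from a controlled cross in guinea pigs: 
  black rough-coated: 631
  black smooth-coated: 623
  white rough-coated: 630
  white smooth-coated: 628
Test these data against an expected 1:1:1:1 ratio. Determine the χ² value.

0.061

Total ratio parts = 4. Expected numbers out of 2512:
  black rough-coated: 2512 × 1/4 = 628
  black smooth-coated: 2512 × 1/4 = 628
  white rough-coated: 2512 × 1/4 = 628
  white smooth-coated: 2512 × 1/4 = 628
χ² = Σ (O − E)² / E
  black rough-coated: (631 − 628)² / 628 = 0.0143
  black smooth-coated: (623 − 628)² / 628 = 0.0398
  white rough-coated: (630 − 628)² / 628 = 0.0064
  white smooth-coated: (628 − 628)² / 628 = 0.0000
χ² = 0.0143 + 0.0398 + 0.0064 + 0.0000 = 0.0605 ≈ 0.061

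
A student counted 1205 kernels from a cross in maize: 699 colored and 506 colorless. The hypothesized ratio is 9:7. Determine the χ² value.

1.514

Expected counts for N = 1205 under a 9:7 ratio (total parts = 16):
  colored: 1205 × 9/16 = 677.8125
  colorless: 1205 × 7/16 = 527.1875
χ² = Σ (O − E)² / E
  colored: (699 − 677.8125)² / 677.8125 = 0.6623
  colorless: (506 − 527.1875)² / 527.1875 = 0.8515
χ² = 0.6623 + 0.8515 = 1.5138 ≈ 1.514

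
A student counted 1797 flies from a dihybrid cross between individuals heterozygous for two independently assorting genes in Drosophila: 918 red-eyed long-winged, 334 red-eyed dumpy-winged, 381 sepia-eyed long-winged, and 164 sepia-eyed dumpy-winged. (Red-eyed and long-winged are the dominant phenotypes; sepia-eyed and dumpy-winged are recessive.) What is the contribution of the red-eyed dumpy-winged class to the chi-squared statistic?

A dihybrid F₂ with independent assortment and complete dominance at both loci gives a 9:3:3:1 phenotypic ratio.
Total ratio parts = 16. Expected numbers out of 1797:
  red-eyed long-winged: 1797 × 9/16 = 1010.8125
  red-eyed dumpy-winged: 1797 × 3/16 = 336.9375
  sepia-eyed long-winged: 1797 × 3/16 = 336.9375
  sepia-eyed dumpy-winged: 1797 × 1/16 = 112.3125
Contribution of red-eyed dumpy-winged: (334 − 336.9375)² / 336.9375 = 0.0256

0.026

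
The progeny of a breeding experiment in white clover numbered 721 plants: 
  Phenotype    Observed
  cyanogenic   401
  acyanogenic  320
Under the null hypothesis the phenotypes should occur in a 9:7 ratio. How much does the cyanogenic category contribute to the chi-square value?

0.051

The 9:7 ratio has 16 parts, so with N = 721 the expected counts are:
  cyanogenic: 721 × 9/16 = 405.5625
  acyanogenic: 721 × 7/16 = 315.4375
Contribution of cyanogenic: (401 − 405.5625)² / 405.5625 = 0.0513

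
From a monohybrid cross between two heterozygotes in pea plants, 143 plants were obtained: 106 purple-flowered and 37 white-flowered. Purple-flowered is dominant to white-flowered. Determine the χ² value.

For a monohybrid cross between heterozygotes with complete dominance, the expected phenotypic ratio is 3:1.
Total ratio parts = 4. Expected numbers out of 143:
  purple-flowered: 143 × 3/4 = 107.25
  white-flowered: 143 × 1/4 = 35.75
χ² = Σ (O − E)² / E
  purple-flowered: (106 − 107.25)² / 107.25 = 0.0146
  white-flowered: (37 − 35.75)² / 35.75 = 0.0437
χ² = 0.0146 + 0.0437 = 0.0583 ≈ 0.058

0.058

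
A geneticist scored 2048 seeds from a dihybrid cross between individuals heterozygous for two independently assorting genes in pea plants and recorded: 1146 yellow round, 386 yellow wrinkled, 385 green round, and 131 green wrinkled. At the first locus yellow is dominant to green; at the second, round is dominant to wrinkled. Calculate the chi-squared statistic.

A dihybrid F₂ with independent assortment and complete dominance at both loci gives a 9:3:3:1 phenotypic ratio.
The 9:3:3:1 ratio has 16 parts, so with N = 2048 the expected counts are:
  yellow round: 2048 × 9/16 = 1152
  yellow wrinkled: 2048 × 3/16 = 384
  green round: 2048 × 3/16 = 384
  green wrinkled: 2048 × 1/16 = 128
χ² = Σ (O − E)² / E
  yellow round: (1146 − 1152)² / 1152 = 0.0312
  yellow wrinkled: (386 − 384)² / 384 = 0.0104
  green round: (385 − 384)² / 384 = 0.0026
  green wrinkled: (131 − 128)² / 128 = 0.0703
χ² = 0.0312 + 0.0104 + 0.0026 + 0.0703 = 0.1145 ≈ 0.115

0.115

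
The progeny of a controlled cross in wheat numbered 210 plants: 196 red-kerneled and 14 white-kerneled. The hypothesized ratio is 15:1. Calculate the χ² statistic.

0.062

The 15:1 ratio has 16 parts, so with N = 210 the expected counts are:
  red-kerneled: 210 × 15/16 = 196.875
  white-kerneled: 210 × 1/16 = 13.125
χ² = Σ (O − E)² / E
  red-kerneled: (196 − 196.875)² / 196.875 = 0.0039
  white-kerneled: (14 − 13.125)² / 13.125 = 0.0583
χ² = 0.0039 + 0.0583 = 0.0622 ≈ 0.062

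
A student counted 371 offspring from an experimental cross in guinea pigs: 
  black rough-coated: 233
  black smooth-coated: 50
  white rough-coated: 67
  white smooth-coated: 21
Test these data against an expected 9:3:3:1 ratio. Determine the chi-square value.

8.635

Expected counts for N = 371 under a 9:3:3:1 ratio (total parts = 16):
  black rough-coated: 371 × 9/16 = 208.6875
  black smooth-coated: 371 × 3/16 = 69.5625
  white rough-coated: 371 × 3/16 = 69.5625
  white smooth-coated: 371 × 1/16 = 23.1875
χ² = Σ (O − E)² / E
  black rough-coated: (233 − 208.6875)² / 208.6875 = 2.8325
  black smooth-coated: (50 − 69.5625)² / 69.5625 = 5.5014
  white rough-coated: (67 − 69.5625)² / 69.5625 = 0.0944
  white smooth-coated: (21 − 23.1875)² / 23.1875 = 0.2064
χ² = 2.8325 + 5.5014 + 0.0944 + 0.2064 = 8.6347 ≈ 8.635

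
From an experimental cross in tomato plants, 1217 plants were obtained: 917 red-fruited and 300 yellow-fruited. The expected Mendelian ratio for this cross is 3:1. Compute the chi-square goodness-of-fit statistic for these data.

0.079

The 3:1 ratio has 4 parts, so with N = 1217 the expected counts are:
  red-fruited: 1217 × 3/4 = 912.75
  yellow-fruited: 1217 × 1/4 = 304.25
χ² = Σ (O − E)² / E
  red-fruited: (917 − 912.75)² / 912.75 = 0.0198
  yellow-fruited: (300 − 304.25)² / 304.25 = 0.0594
χ² = 0.0198 + 0.0594 = 0.0792 ≈ 0.079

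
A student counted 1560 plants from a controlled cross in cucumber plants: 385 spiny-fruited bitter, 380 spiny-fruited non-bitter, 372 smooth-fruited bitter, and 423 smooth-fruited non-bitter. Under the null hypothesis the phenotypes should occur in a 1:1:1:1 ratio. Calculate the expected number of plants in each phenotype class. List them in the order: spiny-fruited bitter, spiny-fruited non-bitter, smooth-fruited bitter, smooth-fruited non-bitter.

The 1:1:1:1 ratio has 4 parts, so with N = 1560 the expected counts are:
  spiny-fruited bitter: 1560 × 1/4 = 390
  spiny-fruited non-bitter: 1560 × 1/4 = 390
  smooth-fruited bitter: 1560 × 1/4 = 390
  smooth-fruited non-bitter: 1560 × 1/4 = 390

390, 390, 390, 390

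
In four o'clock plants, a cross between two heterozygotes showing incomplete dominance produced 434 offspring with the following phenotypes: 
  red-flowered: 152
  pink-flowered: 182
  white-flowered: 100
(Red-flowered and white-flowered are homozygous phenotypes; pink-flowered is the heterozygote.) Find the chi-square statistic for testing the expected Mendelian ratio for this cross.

With incomplete dominance, a heterozygote × heterozygote cross gives a 1:2:1 phenotypic ratio.
Total ratio parts = 4. Expected numbers out of 434:
  red-flowered: 434 × 1/4 = 108.5
  pink-flowered: 434 × 2/4 = 217
  white-flowered: 434 × 1/4 = 108.5
χ² = Σ (O − E)² / E
  red-flowered: (152 − 108.5)² / 108.5 = 17.4401
  pink-flowered: (182 − 217)² / 217 = 5.6452
  white-flowered: (100 − 108.5)² / 108.5 = 0.6659
χ² = 17.4401 + 5.6452 + 0.6659 = 23.7512 ≈ 23.751

23.751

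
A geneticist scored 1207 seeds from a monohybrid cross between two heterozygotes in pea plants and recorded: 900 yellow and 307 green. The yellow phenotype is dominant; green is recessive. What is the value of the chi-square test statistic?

For a monohybrid cross between heterozygotes with complete dominance, the expected phenotypic ratio is 3:1.
Total ratio parts = 4. Expected numbers out of 1207:
  yellow: 1207 × 3/4 = 905.25
  green: 1207 × 1/4 = 301.75
χ² = Σ (O − E)² / E
  yellow: (900 − 905.25)² / 905.25 = 0.0304
  green: (307 − 301.75)² / 301.75 = 0.0913
χ² = 0.0304 + 0.0913 = 0.1217 ≈ 0.122

0.122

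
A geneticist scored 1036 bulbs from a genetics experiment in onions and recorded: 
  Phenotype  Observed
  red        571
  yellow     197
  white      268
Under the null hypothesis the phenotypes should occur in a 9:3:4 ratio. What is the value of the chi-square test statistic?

0.589

The 9:3:4 ratio has 16 parts, so with N = 1036 the expected counts are:
  red: 1036 × 9/16 = 582.75
  yellow: 1036 × 3/16 = 194.25
  white: 1036 × 4/16 = 259
χ² = Σ (O − E)² / E
  red: (571 − 582.75)² / 582.75 = 0.2369
  yellow: (197 − 194.25)² / 194.25 = 0.0389
  white: (268 − 259)² / 259 = 0.3127
χ² = 0.2369 + 0.0389 + 0.3127 = 0.5885 ≈ 0.589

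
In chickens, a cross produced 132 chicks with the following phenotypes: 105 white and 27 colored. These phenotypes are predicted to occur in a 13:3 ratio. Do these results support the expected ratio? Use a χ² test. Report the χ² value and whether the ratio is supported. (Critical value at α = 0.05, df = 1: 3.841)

0.252; consistent

Total ratio parts = 16. Expected numbers out of 132:
  white: 132 × 13/16 = 107.25
  colored: 132 × 3/16 = 24.75
χ² = Σ (O − E)² / E
  white: (105 − 107.25)² / 107.25 = 0.0472
  colored: (27 − 24.75)² / 24.75 = 0.2045
χ² = 0.0472 + 0.2045 = 0.2517 ≈ 0.252
Degrees of freedom = 2 − 1 = 1; critical value at α = 0.05 is 3.841.
Since 0.252 < 3.841, we fail to reject the null hypothesis — the data are consistent with the 13:3 ratio.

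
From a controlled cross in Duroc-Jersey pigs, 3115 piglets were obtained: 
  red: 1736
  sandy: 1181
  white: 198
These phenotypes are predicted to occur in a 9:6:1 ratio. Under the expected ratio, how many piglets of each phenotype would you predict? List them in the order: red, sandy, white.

Total ratio parts = 16. Expected numbers out of 3115:
  red: 3115 × 9/16 = 1752.1875
  sandy: 3115 × 6/16 = 1168.125
  white: 3115 × 1/16 = 194.6875

1752.1875, 1168.125, 194.6875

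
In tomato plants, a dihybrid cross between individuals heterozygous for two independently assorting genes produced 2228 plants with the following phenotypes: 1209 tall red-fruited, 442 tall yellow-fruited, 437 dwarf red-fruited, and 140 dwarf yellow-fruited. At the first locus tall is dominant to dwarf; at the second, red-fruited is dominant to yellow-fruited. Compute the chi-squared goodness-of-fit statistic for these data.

3.861

A dihybrid F₂ with independent assortment and complete dominance at both loci gives a 9:3:3:1 phenotypic ratio.
The 9:3:3:1 ratio has 16 parts, so with N = 2228 the expected counts are:
  tall red-fruited: 2228 × 9/16 = 1253.25
  tall yellow-fruited: 2228 × 3/16 = 417.75
  dwarf red-fruited: 2228 × 3/16 = 417.75
  dwarf yellow-fruited: 2228 × 1/16 = 139.25
χ² = Σ (O − E)² / E
  tall red-fruited: (1209 − 1253.25)² / 1253.25 = 1.5624
  tall yellow-fruited: (442 − 417.75)² / 417.75 = 1.4077
  dwarf red-fruited: (437 − 417.75)² / 417.75 = 0.8870
  dwarf yellow-fruited: (140 − 139.25)² / 139.25 = 0.0040
χ² = 1.5624 + 1.4077 + 0.8870 + 0.0040 = 3.8611 ≈ 3.861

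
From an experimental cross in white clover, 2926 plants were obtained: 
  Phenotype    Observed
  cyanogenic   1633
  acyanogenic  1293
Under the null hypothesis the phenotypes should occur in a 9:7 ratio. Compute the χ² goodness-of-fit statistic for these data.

0.230

Under the 9:7 hypothesis (Σ ratio = 16, N = 2926):
  cyanogenic: 2926 × 9/16 = 1645.875
  acyanogenic: 2926 × 7/16 = 1280.125
χ² = Σ (O − E)² / E
  cyanogenic: (1633 − 1645.875)² / 1645.875 = 0.1007
  acyanogenic: (1293 − 1280.125)² / 1280.125 = 0.1295
χ² = 0.1007 + 0.1295 = 0.2302 ≈ 0.230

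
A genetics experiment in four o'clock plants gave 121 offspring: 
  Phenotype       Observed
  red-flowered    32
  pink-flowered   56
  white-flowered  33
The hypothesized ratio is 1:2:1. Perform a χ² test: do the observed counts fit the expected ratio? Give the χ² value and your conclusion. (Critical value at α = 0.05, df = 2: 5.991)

Under the 1:2:1 hypothesis (Σ ratio = 4, N = 121):
  red-flowered: 121 × 1/4 = 30.25
  pink-flowered: 121 × 2/4 = 60.5
  white-flowered: 121 × 1/4 = 30.25
χ² = Σ (O − E)² / E
  red-flowered: (32 − 30.25)² / 30.25 = 0.1012
  pink-flowered: (56 − 60.5)² / 60.5 = 0.3347
  white-flowered: (33 − 30.25)² / 30.25 = 0.2500
χ² = 0.1012 + 0.3347 + 0.2500 = 0.6859 ≈ 0.686
Degrees of freedom = 3 − 1 = 2; critical value at α = 0.05 is 5.991.
Since 0.686 < 5.991, we fail to reject the null hypothesis — the data are consistent with the 1:2:1 ratio.

0.686; consistent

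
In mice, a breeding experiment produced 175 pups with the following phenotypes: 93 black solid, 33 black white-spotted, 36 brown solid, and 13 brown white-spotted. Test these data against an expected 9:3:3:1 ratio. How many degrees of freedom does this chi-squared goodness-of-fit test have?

A goodness-of-fit test with 4 phenotype classes has df = 4 − 1 = 3.

3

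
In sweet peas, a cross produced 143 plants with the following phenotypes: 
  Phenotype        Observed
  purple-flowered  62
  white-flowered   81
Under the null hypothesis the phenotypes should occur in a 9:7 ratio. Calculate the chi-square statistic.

9.660

Expected counts for N = 143 under a 9:7 ratio (total parts = 16):
  purple-flowered: 143 × 9/16 = 80.4375
  white-flowered: 143 × 7/16 = 62.5625
χ² = Σ (O − E)² / E
  purple-flowered: (62 − 80.4375)² / 80.4375 = 4.2262
  white-flowered: (81 − 62.5625)² / 62.5625 = 5.4336
χ² = 4.2262 + 5.4336 = 9.6598 ≈ 9.660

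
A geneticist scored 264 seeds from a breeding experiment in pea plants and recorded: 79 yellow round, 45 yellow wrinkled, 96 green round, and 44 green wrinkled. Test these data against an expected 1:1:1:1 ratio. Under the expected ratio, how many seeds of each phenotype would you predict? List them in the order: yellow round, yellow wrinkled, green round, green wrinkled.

Expected counts for N = 264 under a 1:1:1:1 ratio (total parts = 4):
  yellow round: 264 × 1/4 = 66
  yellow wrinkled: 264 × 1/4 = 66
  green round: 264 × 1/4 = 66
  green wrinkled: 264 × 1/4 = 66

66, 66, 66, 66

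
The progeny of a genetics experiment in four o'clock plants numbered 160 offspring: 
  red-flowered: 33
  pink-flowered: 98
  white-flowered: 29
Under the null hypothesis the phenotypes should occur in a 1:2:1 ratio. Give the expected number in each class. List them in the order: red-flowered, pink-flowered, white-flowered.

Under the 1:2:1 hypothesis (Σ ratio = 4, N = 160):
  red-flowered: 160 × 1/4 = 40
  pink-flowered: 160 × 2/4 = 80
  white-flowered: 160 × 1/4 = 40

40, 80, 40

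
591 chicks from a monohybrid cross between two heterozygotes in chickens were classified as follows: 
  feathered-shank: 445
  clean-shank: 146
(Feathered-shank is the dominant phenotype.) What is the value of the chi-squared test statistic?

For a monohybrid cross between heterozygotes with complete dominance, the expected phenotypic ratio is 3:1.
The 3:1 ratio has 4 parts, so with N = 591 the expected counts are:
  feathered-shank: 591 × 3/4 = 443.25
  clean-shank: 591 × 1/4 = 147.75
χ² = Σ (O − E)² / E
  feathered-shank: (445 − 443.25)² / 443.25 = 0.0069
  clean-shank: (146 − 147.75)² / 147.75 = 0.0207
χ² = 0.0069 + 0.0207 = 0.0276 ≈ 0.028

0.028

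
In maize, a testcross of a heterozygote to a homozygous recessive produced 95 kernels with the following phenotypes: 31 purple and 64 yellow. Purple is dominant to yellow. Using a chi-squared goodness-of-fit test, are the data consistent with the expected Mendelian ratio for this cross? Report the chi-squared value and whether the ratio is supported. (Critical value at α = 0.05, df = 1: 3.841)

11.463; not consistent

A testcross of a heterozygote (Aa × aa) gives a 1:1 phenotypic ratio.
The 1:1 ratio has 2 parts, so with N = 95 the expected counts are:
  purple: 95 × 1/2 = 47.5
  yellow: 95 × 1/2 = 47.5
χ² = Σ (O − E)² / E
  purple: (31 − 47.5)² / 47.5 = 5.7316
  yellow: (64 − 47.5)² / 47.5 = 5.7316
χ² = 5.7316 + 5.7316 = 11.4632 ≈ 11.463
Degrees of freedom = 2 − 1 = 1; critical value at α = 0.05 is 3.841.
Since 11.463 > 3.841, we reject the null hypothesis — the data do not fit the 1:1 ratio.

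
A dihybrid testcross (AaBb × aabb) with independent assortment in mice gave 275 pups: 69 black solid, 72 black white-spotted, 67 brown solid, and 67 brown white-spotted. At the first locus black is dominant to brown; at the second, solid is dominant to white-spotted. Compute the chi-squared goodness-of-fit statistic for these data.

A dihybrid testcross with independent assortment gives a 1:1:1:1 ratio.
Expected counts for N = 275 under a 1:1:1:1 ratio (total parts = 4):
  black solid: 275 × 1/4 = 68.75
  black white-spotted: 275 × 1/4 = 68.75
  brown solid: 275 × 1/4 = 68.75
  brown white-spotted: 275 × 1/4 = 68.75
χ² = Σ (O − E)² / E
  black solid: (69 − 68.75)² / 68.75 = 0.0009
  black white-spotted: (72 − 68.75)² / 68.75 = 0.1536
  brown solid: (67 − 68.75)² / 68.75 = 0.0445
  brown white-spotted: (67 − 68.75)² / 68.75 = 0.0445
χ² = 0.0009 + 0.1536 + 0.0445 + 0.0445 = 0.2435 ≈ 0.244

0.244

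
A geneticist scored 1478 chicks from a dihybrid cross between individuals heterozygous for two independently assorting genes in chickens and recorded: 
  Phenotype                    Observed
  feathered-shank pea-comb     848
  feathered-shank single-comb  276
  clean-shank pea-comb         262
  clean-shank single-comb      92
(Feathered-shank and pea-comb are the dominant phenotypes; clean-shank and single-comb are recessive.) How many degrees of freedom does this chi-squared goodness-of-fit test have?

3

A dihybrid F₂ with independent assortment and complete dominance at both loci gives a 9:3:3:1 phenotypic ratio.
A goodness-of-fit test with 4 phenotype classes has df = 4 − 1 = 3.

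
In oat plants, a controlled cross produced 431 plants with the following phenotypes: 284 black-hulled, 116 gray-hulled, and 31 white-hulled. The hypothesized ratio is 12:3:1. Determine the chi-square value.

20.700

Expected counts for N = 431 under a 12:3:1 ratio (total parts = 16):
  black-hulled: 431 × 12/16 = 323.25
  gray-hulled: 431 × 3/16 = 80.8125
  white-hulled: 431 × 1/16 = 26.9375
χ² = Σ (O − E)² / E
  black-hulled: (284 − 323.25)² / 323.25 = 4.7659
  gray-hulled: (116 − 80.8125)² / 80.8125 = 15.3214
  white-hulled: (31 − 26.9375)² / 26.9375 = 0.6127
χ² = 4.7659 + 15.3214 + 0.6127 = 20.700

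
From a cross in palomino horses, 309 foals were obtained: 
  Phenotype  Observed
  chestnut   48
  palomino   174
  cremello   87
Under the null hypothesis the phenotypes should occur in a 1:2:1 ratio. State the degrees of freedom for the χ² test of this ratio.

A goodness-of-fit test with 3 phenotype classes has df = 3 − 1 = 2.

2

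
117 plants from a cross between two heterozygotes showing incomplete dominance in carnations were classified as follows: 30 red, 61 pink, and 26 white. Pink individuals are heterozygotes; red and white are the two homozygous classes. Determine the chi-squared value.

With incomplete dominance, a heterozygote × heterozygote cross gives a 1:2:1 phenotypic ratio.
Total ratio parts = 4. Expected numbers out of 117:
  red: 117 × 1/4 = 29.25
  pink: 117 × 2/4 = 58.5
  white: 117 × 1/4 = 29.25
χ² = Σ (O − E)² / E
  red: (30 − 29.25)² / 29.25 = 0.0192
  pink: (61 − 58.5)² / 58.5 = 0.1068
  white: (26 − 29.25)² / 29.25 = 0.3611
χ² = 0.0192 + 0.1068 + 0.3611 = 0.4871 ≈ 0.487

0.487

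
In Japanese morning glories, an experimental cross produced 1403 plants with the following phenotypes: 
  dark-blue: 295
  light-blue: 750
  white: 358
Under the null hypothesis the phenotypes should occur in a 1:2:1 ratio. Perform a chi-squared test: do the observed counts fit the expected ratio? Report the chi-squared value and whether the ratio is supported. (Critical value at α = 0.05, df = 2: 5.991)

12.364; not consistent

Under the 1:2:1 hypothesis (Σ ratio = 4, N = 1403):
  dark-blue: 1403 × 1/4 = 350.75
  light-blue: 1403 × 2/4 = 701.5
  white: 1403 × 1/4 = 350.75
χ² = Σ (O − E)² / E
  dark-blue: (295 − 350.75)² / 350.75 = 8.8612
  light-blue: (750 − 701.5)² / 701.5 = 3.3532
  white: (358 − 350.75)² / 350.75 = 0.1499
χ² = 8.8612 + 3.3532 + 0.1499 = 12.3643 ≈ 12.364
Degrees of freedom = 3 − 1 = 2; critical value at α = 0.05 is 5.991.
Since 12.364 > 5.991, we reject the null hypothesis — the data do not fit the 1:2:1 ratio.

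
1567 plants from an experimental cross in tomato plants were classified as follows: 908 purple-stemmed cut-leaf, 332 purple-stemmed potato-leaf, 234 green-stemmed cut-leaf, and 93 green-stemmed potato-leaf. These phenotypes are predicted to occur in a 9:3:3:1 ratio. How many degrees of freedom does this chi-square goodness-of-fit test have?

3

A goodness-of-fit test with 4 phenotype classes has df = 4 − 1 = 3.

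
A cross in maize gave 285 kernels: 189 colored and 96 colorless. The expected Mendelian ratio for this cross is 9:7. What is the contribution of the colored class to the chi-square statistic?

5.134

The 9:7 ratio has 16 parts, so with N = 285 the expected counts are:
  colored: 285 × 9/16 = 160.3125
  colorless: 285 × 7/16 = 124.6875
Contribution of colored: (189 − 160.3125)² / 160.3125 = 5.1336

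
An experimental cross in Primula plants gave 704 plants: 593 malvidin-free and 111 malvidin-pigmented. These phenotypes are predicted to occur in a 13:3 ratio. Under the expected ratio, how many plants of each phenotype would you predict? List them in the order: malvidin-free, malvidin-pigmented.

572, 132

Under the 13:3 hypothesis (Σ ratio = 16, N = 704):
  malvidin-free: 704 × 13/16 = 572
  malvidin-pigmented: 704 × 3/16 = 132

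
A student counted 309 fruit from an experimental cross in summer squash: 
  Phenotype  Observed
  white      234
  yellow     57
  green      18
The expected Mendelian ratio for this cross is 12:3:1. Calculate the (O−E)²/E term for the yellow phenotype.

Total ratio parts = 16. Expected numbers out of 309:
  white: 309 × 12/16 = 231.75
  yellow: 309 × 3/16 = 57.9375
  green: 309 × 1/16 = 19.3125
Contribution of yellow: (57 − 57.9375)² / 57.9375 = 0.0152

0.015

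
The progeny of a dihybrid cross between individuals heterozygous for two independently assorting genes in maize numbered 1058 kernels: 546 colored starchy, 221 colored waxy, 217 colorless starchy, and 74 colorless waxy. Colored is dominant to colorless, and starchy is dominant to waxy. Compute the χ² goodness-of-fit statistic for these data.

9.322

A dihybrid F₂ with independent assortment and complete dominance at both loci gives a 9:3:3:1 phenotypic ratio.
Under the 9:3:3:1 hypothesis (Σ ratio = 16, N = 1058):
  colored starchy: 1058 × 9/16 = 595.125
  colored waxy: 1058 × 3/16 = 198.375
  colorless starchy: 1058 × 3/16 = 198.375
  colorless waxy: 1058 × 1/16 = 66.125
χ² = Σ (O − E)² / E
  colored starchy: (546 − 595.125)² / 595.125 = 4.0551
  colored waxy: (221 − 198.375)² / 198.375 = 2.5804
  colorless starchy: (217 − 198.375)² / 198.375 = 1.7487
  colorless waxy: (74 − 66.125)² / 66.125 = 0.9379
χ² = 4.0551 + 2.5804 + 1.7487 + 0.9379 = 9.3221 ≈ 9.322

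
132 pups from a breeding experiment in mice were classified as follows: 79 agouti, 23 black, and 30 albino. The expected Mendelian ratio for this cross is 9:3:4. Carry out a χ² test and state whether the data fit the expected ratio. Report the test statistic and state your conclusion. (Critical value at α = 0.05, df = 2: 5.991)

Total ratio parts = 16. Expected numbers out of 132:
  agouti: 132 × 9/16 = 74.25
  black: 132 × 3/16 = 24.75
  albino: 132 × 4/16 = 33
χ² = Σ (O − E)² / E
  agouti: (79 − 74.25)² / 74.25 = 0.3039
  black: (23 − 24.75)² / 24.75 = 0.1237
  albino: (30 − 33)² / 33 = 0.2727
χ² = 0.3039 + 0.1237 + 0.2727 = 0.7003 ≈ 0.700
Degrees of freedom = 3 − 1 = 2; critical value at α = 0.05 is 5.991.
Since 0.700 < 5.991, we fail to reject the null hypothesis — the data are consistent with the 9:3:4 ratio.

0.700; consistent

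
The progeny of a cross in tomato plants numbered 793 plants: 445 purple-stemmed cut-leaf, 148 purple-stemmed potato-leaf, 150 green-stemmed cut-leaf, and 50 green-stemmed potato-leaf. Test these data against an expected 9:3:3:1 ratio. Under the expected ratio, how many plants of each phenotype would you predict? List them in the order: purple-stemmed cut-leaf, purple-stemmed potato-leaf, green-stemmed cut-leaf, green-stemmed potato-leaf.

446.0625, 148.6875, 148.6875, 49.5625

Expected counts for N = 793 under a 9:3:3:1 ratio (total parts = 16):
  purple-stemmed cut-leaf: 793 × 9/16 = 446.0625
  purple-stemmed potato-leaf: 793 × 3/16 = 148.6875
  green-stemmed cut-leaf: 793 × 3/16 = 148.6875
  green-stemmed potato-leaf: 793 × 1/16 = 49.5625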